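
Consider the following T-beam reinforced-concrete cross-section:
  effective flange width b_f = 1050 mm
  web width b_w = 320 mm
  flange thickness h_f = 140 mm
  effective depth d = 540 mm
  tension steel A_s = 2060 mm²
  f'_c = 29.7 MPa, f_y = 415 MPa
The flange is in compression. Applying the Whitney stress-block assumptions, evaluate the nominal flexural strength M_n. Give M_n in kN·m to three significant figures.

Tension: T = A_s f_y = 2060 × 415 = 854900 N.
Try a within the flange: a = T/(0.85 f'_c b_f) = 854900/(0.85 × 29.7 × 1050) = 32.25 mm.
Since a = 32.25 ≤ h_f = 140 mm, the stress block lies entirely in the flange; analyse as a rectangular beam of width b_f.
M_n = T(d − a/2) = 854900 × (540 − 16.125) = 447.86 × 10⁶ N·mm.
M_n = 447.86 kN·m.

M_n ≈ 448 kN·m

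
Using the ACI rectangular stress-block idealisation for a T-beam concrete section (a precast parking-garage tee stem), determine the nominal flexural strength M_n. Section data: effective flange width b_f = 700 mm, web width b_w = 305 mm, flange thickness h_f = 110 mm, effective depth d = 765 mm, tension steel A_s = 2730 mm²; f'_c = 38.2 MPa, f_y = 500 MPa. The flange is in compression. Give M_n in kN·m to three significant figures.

M_n ≈ 1000 kN·m

Tension: T = A_s f_y = 2730 × 500 = 1365000 N.
Try a within the flange: a = T/(0.85 f'_c b_f) = 1365000/(0.85 × 38.2 × 700) = 60.06 mm.
Since a = 60.06 ≤ h_f = 110 mm, the stress block lies entirely in the flange; analyse as a rectangular beam of width b_f.
M_n = T(d − a/2) = 1365000 × (765 − 30.03) = 1003.23 × 10⁶ N·mm.
M_n = 1003.23 kN·m.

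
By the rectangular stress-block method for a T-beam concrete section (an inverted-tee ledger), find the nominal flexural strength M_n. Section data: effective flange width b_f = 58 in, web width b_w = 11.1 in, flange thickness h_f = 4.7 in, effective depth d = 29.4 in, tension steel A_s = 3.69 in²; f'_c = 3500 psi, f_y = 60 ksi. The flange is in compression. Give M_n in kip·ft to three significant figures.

M_n ≈ 531 kip·ft

Tension: T = A_s f_y = 3.69 × 60 = 221.4 kips.
Try a within the flange: a = T/(0.85 f'_c b_f) = 221.4/(0.85 × 3.5 × 58) = 1.283 in.
Since a = 1.283 ≤ h_f = 4.7 in, the stress block lies entirely in the flange; analyse as a rectangular beam of width b_f.
M_n = T(d − a/2) = 221.4 × (29.4 − 0.6415) = 6367.1 kip·in.
M_n = 6367.1/12 = 530.59 kip·ft.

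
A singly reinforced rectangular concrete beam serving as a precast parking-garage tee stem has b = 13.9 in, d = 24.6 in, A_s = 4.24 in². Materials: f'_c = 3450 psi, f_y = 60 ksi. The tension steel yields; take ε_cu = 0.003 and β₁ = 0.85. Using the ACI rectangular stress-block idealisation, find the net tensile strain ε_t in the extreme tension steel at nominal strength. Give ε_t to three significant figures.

a = A_s f_y/(0.85 f'_c b) = 6.241 in.
β₁ = 0.85, so c = a/β₁ = 6.241/0.85 = 7.342 in.
From the linear strain diagram with ε_cu = 0.003: ε_t = 0.003 (d − c)/c = 0.003 × (24.6 − 7.342)/7.342 = 0.00705.
Since ε_t ≥ 0.005, the section is tension-controlled.

ε_t ≈ 0.00705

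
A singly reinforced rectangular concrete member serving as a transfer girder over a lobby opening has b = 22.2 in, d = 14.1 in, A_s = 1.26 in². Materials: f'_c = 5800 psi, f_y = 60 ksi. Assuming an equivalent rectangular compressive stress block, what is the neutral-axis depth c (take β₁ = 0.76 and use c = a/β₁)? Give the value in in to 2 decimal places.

c ≈ 0.91 in

T = A_s f_y = 1.26 × 60 = 75.6 kips.
a = T/(0.85 f'_c b) = 75.6/(0.85 × 5.8 × 22.2) = 0.6908 in.
With β₁ = 0.76, c = a/β₁ = 0.6908/0.76 = 0.91 in.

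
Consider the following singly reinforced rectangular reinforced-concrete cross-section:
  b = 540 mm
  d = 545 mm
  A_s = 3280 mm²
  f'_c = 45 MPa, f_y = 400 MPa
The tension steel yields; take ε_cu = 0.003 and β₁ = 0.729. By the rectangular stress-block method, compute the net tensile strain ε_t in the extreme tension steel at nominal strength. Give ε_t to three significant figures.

a = A_s f_y/(0.85 f'_c b) = 63.52 mm.
β₁ = 0.729, so c = a/β₁ = 63.52/0.729 = 87.13 mm.
From the linear strain diagram with ε_cu = 0.003: ε_t = 0.003 (d − c)/c = 0.003 × (545 − 87.13)/87.13 = 0.0158.
Since ε_t ≥ 0.005, the section is tension-controlled.

ε_t ≈ 0.0158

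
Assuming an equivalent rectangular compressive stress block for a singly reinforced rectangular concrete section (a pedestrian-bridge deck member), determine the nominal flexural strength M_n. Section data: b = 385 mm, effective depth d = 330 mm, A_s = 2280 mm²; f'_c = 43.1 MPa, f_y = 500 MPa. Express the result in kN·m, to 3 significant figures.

M_n ≈ 330 kN·m

T = A_s f_y = 2280 × 500 = 1140000 N = 1140 kN.
From C = T: a = T/(0.85 f'_c b) = 1140000/(0.85 × 43.1 × 385) = 80.83 mm.
M_n = T(d − a/2) = 1140 kN × (330 − 40.415) mm = 330.13 kN·m.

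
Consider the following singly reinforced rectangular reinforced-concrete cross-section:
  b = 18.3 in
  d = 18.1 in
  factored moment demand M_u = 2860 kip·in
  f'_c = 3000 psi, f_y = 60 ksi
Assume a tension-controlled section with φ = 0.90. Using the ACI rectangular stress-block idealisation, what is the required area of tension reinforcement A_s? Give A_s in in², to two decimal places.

M_n = M_u/φ = 2860/0.90 = 3177.78 kip·in.
From M_n = 0.85 f'_c a b (d − a/2):
a = d − √(d² − 2M_n/(0.85 f'_c b)) = 18.1 − √(18.1² − 2 × 3177.78/(0.85 × 3 × 18.3)) = 4.265 in.
A_s = 0.85 f'_c a b / f_y = 0.85 × 3 × 4.265 × 18.3 / 60 = 3.317 in².

A_s ≈ 3.32 in²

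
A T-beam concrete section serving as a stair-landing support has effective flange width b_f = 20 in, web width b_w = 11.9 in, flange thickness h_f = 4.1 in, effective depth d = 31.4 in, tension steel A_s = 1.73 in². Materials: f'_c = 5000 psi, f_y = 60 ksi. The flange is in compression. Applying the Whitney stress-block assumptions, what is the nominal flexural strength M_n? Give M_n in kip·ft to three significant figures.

M_n ≈ 266 kip·ft

Tension: T = A_s f_y = 1.73 × 60 = 103.8 kips.
Try a within the flange: a = T/(0.85 f'_c b_f) = 103.8/(0.85 × 5 × 20) = 1.221 in.
Since a = 1.221 ≤ h_f = 4.1 in, the stress block lies entirely in the flange; analyse as a rectangular beam of width b_f.
M_n = T(d − a/2) = 103.8 × (31.4 − 0.6105) = 3196.0 kip·in.
M_n = 3196.0/12 = 266.33 kip·ft.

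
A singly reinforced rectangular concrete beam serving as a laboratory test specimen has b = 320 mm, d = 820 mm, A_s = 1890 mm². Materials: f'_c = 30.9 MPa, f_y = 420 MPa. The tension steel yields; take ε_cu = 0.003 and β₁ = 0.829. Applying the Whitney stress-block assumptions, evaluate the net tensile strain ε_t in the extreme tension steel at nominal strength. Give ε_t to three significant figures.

a = A_s f_y/(0.85 f'_c b) = 94.45 mm.
β₁ = 0.829, so c = a/β₁ = 94.45/0.829 = 113.93 mm.
From the linear strain diagram with ε_cu = 0.003: ε_t = 0.003 (d − c)/c = 0.003 × (820 − 113.93)/113.93 = 0.0186.
Since ε_t ≥ 0.005, the section is tension-controlled.

ε_t ≈ 0.0186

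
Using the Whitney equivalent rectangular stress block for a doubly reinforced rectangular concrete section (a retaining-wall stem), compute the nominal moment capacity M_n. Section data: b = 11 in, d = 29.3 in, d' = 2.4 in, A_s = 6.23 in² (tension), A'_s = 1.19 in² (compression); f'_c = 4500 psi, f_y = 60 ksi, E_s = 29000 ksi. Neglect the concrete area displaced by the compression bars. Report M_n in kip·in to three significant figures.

Assume both steels yield.
a = (A_s − A'_s) f_y/(0.85 f'_c b) = (6.23 − 1.19) × 60/(0.85 × 4.5 × 11) = 7.187 in.
c = a/β₁ = 7.187/0.825 = 8.712 in; ε'_s = 0.003(c − d')/c = 0.0022 ≥ ε_y = 0.0021, so the compression steel yields.
M_n = (A_s − A'_s) f_y (d − a/2) + A'_s f_y (d − d') = 302.4 × (29.3 − 3.5935) + 71.4 × (29.3 − 2.4) = 7773.6 + 1920.7 = 9694.3 kip·in.

M_n ≈ 9690 kip·in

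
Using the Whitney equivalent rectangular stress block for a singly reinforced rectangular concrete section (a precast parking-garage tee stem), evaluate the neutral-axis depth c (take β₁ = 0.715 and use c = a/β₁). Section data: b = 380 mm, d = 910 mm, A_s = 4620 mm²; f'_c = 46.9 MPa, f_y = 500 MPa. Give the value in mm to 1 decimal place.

T = A_s f_y = 4620 × 500 = 2310000 N = 2310 kN.
Setting C = 0.85 f'_c a b equal to T: a = 2310000/(0.85 × 46.9 × 380) = 152.488 mm.
With β₁ = 0.715, c = a/β₁ = 152.488/0.715 = 213.3 mm.

c ≈ 213.3 mm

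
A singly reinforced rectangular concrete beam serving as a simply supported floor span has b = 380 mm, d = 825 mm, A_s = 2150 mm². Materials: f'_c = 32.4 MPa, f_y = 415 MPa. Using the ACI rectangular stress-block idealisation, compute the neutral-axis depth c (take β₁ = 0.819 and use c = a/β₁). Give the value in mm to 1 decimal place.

T = A_s f_y = 2150 × 415 = 892250 N = 892.25 kN.
Setting C = 0.85 f'_c a b equal to T: a = 892250/(0.85 × 32.4 × 380) = 85.259 mm.
With β₁ = 0.819, c = a/β₁ = 85.259/0.819 = 104.1 mm.

c ≈ 104.1 mm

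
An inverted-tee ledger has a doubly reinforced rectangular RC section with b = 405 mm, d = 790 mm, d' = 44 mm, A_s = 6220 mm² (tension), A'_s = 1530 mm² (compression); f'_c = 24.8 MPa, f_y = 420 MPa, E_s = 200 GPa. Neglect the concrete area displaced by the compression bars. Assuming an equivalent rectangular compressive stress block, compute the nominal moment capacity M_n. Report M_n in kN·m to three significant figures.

M_n ≈ 1810 kN·m

Assume both tension and compression steel yield.
Net tension couple steel: A_s − A'_s = 4690 mm².
a = (A_s − A'_s) f_y / (0.85 f'_c b) = 1969800/(0.85 × 24.8 × 405) = 230.73 mm.
c = a/β₁ = 230.73/0.85 = 271.45 mm; ε'_s = 0.003(c − d')/c = 0.0025 ≥ f_y/E_s = 0.0021, so compression steel does yield.
M_n = (A_s − A'_s) f_y (d − a/2) + A'_s f_y (d − d') = [1969800 × (790 − 115.365) + 642600 × (790 − 44)] × 10⁻⁶ = 1328.90 + 479.38 = 1808.28 kN·m.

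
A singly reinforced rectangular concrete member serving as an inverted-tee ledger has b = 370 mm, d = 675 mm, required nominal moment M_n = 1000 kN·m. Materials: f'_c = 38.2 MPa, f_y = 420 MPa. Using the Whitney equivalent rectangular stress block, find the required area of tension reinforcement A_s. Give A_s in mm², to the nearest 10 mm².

With M_n = 0.85 f'_c a b (d − a/2), solve the quadratic for a:
a = d − √(d² − 2M_n/(0.85 f'_c b)) = 675 − √(675² − 2 × 1000×10⁶/(0.85 × 38.2 × 370)) = 137.27 mm.
A_s = 0.85 f'_c a b / f_y = 0.85 × 38.2 × 137.27 × 370 / 420 = 3926.5 mm².

A_s ≈ 3930 mm²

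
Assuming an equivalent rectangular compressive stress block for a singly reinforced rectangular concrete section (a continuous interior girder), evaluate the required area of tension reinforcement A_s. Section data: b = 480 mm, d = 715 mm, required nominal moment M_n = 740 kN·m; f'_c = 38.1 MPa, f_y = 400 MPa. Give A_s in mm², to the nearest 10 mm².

A_s ≈ 2720 mm²

With M_n = 0.85 f'_c a b (d − a/2), solve the quadratic for a:
a = d − √(d² − 2M_n/(0.85 f'_c b)) = 715 − √(715² − 2 × 740×10⁶/(0.85 × 38.1 × 480)) = 70.01 mm.
A_s = 0.85 f'_c a b / f_y = 0.85 × 38.1 × 70.01 × 480 / 400 = 2720.7 mm².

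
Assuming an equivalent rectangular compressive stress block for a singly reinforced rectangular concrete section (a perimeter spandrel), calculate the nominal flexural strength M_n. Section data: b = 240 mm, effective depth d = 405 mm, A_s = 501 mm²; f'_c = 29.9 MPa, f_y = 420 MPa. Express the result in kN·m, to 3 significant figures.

M_n ≈ 81.6 kN·m

T = A_s f_y = 501 × 420 = 210420 N = 210.42 kN.
From C = T: a = T/(0.85 f'_c b) = 210420/(0.85 × 29.9 × 240) = 34.50 mm.
M_n = T(d − a/2) = 210.42 kN × (405 − 17.25) mm = 81.59 kN·m.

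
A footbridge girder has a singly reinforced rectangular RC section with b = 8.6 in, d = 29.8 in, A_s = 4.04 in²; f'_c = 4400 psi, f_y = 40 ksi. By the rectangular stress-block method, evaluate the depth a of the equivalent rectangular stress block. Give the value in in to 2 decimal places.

a ≈ 5.02 in

T = A_s f_y = 4.04 × 40 = 161.6 kips.
a = T/(0.85 f'_c b) = 161.6/(0.85 × 4.4 × 8.6) = 5.02 in.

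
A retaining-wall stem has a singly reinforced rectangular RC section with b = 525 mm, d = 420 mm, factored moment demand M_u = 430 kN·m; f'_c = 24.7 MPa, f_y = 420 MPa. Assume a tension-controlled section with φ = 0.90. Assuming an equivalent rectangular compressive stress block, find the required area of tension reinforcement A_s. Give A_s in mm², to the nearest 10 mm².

M_n = M_u/φ = 430/0.90 = 477.778 kN·m.
With M_n = 0.85 f'_c a b (d − a/2), solve the quadratic for a:
a = d − √(d² − 2M_n/(0.85 f'_c b)) = 420 − √(420² − 2 × 477.778×10⁶/(0.85 × 24.7 × 525)) = 120.49 mm.
A_s = 0.85 f'_c a b / f_y = 0.85 × 24.7 × 120.49 × 525 / 420 = 3162.1 mm².

A_s ≈ 3160 mm²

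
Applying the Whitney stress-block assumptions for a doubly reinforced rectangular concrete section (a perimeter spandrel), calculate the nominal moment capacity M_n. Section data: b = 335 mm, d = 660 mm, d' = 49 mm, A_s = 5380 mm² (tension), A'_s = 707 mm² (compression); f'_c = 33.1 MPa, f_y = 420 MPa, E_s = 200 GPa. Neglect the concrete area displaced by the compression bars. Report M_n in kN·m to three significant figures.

M_n ≈ 1270 kN·m

Assume both tension and compression steel yield.
Net tension couple steel: A_s − A'_s = 4673 mm².
a = (A_s − A'_s) f_y / (0.85 f'_c b) = 1962660/(0.85 × 33.1 × 335) = 208.23 mm.
c = a/β₁ = 208.23/0.814 = 255.81 mm; ε'_s = 0.003(c − d')/c = 0.0024 ≥ f_y/E_s = 0.0021, so compression steel does yield.
M_n = (A_s − A'_s) f_y (d − a/2) + A'_s f_y (d − d') = [1962660 × (660 − 104.115) + 296940 × (660 − 49)] × 10⁻⁶ = 1091.01 + 181.43 = 1272.44 kN·m.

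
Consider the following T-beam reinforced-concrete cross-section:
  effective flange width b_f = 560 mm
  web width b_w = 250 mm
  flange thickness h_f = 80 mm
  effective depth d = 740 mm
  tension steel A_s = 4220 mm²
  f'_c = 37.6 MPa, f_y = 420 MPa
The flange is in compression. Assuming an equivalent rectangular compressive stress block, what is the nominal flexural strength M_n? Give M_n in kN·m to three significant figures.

M_n ≈ 1220 kN·m

Tension: T = A_s f_y = 4220 × 420 = 1772400 N.
Try a within the flange: a = T/(0.85 f'_c b_f) = 1772400/(0.85 × 37.6 × 560) = 99.03 mm.
a = 99.03 > h_f = 80 mm: the block extends into the web. Split into flange-overhang and web parts.
C_f = 0.85 f'_c (b_f − b_w) h_f = 0.85 × 37.6 × (560 − 250) × 80 = 792608 N.
Remaining web compression depth: a_w = (T − C_f)/(0.85 f'_c b_w) = (1772400 − 792608)/(0.85 × 37.6 × 250) = 122.63 mm.
M_n = C_f(d − h_f/2) + (T − C_f)(d − a_w/2) = 792608 × (740 − 40) + 979792 × (740 − 61.315) = 554.83 + 664.97 = 1219.80 × 10⁶ N·mm.
M_n = 1219.80 kN·m.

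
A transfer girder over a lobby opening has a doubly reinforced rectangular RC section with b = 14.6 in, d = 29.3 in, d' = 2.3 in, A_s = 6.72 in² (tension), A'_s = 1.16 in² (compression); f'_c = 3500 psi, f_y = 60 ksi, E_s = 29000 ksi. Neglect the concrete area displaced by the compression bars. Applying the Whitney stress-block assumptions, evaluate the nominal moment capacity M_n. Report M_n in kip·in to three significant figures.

Assume both steels yield.
a = (A_s − A'_s) f_y/(0.85 f'_c b) = (6.72 − 1.16) × 60/(0.85 × 3.5 × 14.6) = 7.680 in.
c = a/β₁ = 7.680/0.85 = 9.035 in; ε'_s = 0.003(c − d')/c = 0.0022 ≥ ε_y = 0.0021, so the compression steel yields.
M_n = (A_s − A'_s) f_y (d − a/2) + A'_s f_y (d − d') = 333.6 × (29.3 − 3.84) + 69.6 × (29.3 − 2.3) = 8493.5 + 1879.2 = 10372.7 kip·in.

M_n ≈ 10400 kip·in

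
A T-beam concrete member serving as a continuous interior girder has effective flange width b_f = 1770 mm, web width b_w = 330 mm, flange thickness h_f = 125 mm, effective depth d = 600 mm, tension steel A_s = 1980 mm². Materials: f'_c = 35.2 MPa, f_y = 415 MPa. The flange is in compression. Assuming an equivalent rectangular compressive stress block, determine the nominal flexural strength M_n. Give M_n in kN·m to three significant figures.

Tension: T = A_s f_y = 1980 × 415 = 821700 N.
Try a within the flange: a = T/(0.85 f'_c b_f) = 821700/(0.85 × 35.2 × 1770) = 15.52 mm.
Since a = 15.52 ≤ h_f = 125 mm, the stress block lies entirely in the flange; analyse as a rectangular beam of width b_f.
M_n = T(d − a/2) = 821700 × (600 − 7.76) = 486.64 × 10⁶ N·mm.
M_n = 486.64 kN·m.

M_n ≈ 487 kN·m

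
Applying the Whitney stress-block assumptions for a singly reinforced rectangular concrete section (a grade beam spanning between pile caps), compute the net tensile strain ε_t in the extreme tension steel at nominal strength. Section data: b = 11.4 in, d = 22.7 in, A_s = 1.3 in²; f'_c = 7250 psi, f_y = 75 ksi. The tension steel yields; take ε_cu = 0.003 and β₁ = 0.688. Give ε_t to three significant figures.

a = A_s f_y/(0.85 f'_c b) = 1.388 in.
β₁ = 0.688, so c = a/β₁ = 1.388/0.688 = 2.017 in.
From the linear strain diagram with ε_cu = 0.003: ε_t = 0.003 (d − c)/c = 0.003 × (22.7 − 2.017)/2.017 = 0.0308.
Since ε_t ≥ 0.005, the section is tension-controlled.

ε_t ≈ 0.0308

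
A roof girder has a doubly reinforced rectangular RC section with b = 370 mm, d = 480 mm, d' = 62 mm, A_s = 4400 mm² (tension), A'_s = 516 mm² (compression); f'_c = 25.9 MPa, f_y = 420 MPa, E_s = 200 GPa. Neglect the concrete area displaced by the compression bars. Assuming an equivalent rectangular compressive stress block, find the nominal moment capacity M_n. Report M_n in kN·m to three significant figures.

Assume both tension and compression steel yield.
Net tension couple steel: A_s − A'_s = 3884 mm².
a = (A_s − A'_s) f_y / (0.85 f'_c b) = 1631280/(0.85 × 25.9 × 370) = 200.27 mm.
c = a/β₁ = 200.27/0.85 = 235.61 mm; ε'_s = 0.003(c − d')/c = 0.0022 ≥ f_y/E_s = 0.0021, so compression steel does yield.
M_n = (A_s − A'_s) f_y (d − a/2) + A'_s f_y (d − d') = [1631280 × (480 − 100.135) + 216720 × (480 − 62)] × 10⁻⁶ = 619.67 + 90.59 = 710.26 kN·m.

M_n ≈ 710 kN·m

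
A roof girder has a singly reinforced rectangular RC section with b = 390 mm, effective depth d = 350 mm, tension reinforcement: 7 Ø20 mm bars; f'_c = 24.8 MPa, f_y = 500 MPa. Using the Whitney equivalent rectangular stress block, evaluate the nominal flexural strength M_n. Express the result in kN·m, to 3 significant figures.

A_s = 7 × 314 = 2198 mm².
T = A_s f_y = 2198 × 500 = 1099000 N = 1099 kN.
From C = T: a = T/(0.85 f'_c b) = 1099000/(0.85 × 24.8 × 390) = 133.68 mm.
M_n = T(d − a/2) = 1099 kN × (350 − 66.84) mm = 311.19 kN·m.

M_n ≈ 311 kN·m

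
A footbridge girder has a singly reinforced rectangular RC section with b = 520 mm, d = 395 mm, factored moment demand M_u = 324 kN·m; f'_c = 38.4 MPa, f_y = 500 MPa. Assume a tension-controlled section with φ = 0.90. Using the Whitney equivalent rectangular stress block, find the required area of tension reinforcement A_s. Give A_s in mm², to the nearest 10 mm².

A_s ≈ 1970 mm²

M_n = M_u/φ = 324/0.90 = 360 kN·m.
With M_n = 0.85 f'_c a b (d − a/2), solve the quadratic for a:
a = d − √(d² − 2M_n/(0.85 f'_c b)) = 395 − √(395² − 2 × 360×10⁶/(0.85 × 38.4 × 520)) = 57.95 mm.
A_s = 0.85 f'_c a b / f_y = 0.85 × 38.4 × 57.95 × 520 / 500 = 1967.1 mm².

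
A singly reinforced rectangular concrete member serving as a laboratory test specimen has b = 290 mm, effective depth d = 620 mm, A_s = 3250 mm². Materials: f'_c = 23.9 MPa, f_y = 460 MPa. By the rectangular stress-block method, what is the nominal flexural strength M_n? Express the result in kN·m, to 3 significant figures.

M_n ≈ 737 kN·m

T = A_s f_y = 3250 × 460 = 1495000 N = 1495 kN.
From C = T: a = T/(0.85 f'_c b) = 1495000/(0.85 × 23.9 × 290) = 253.76 mm.
M_n = T(d − a/2) = 1495 kN × (620 − 126.88) mm = 737.21 kN·m.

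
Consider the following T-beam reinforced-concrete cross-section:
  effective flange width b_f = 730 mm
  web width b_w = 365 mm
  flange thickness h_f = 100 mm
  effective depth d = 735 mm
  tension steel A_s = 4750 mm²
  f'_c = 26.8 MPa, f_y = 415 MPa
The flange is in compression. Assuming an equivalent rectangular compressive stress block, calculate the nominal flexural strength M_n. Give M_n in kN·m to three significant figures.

M_n ≈ 1330 kN·m

Tension: T = A_s f_y = 4750 × 415 = 1971250 N.
Try a within the flange: a = T/(0.85 f'_c b_f) = 1971250/(0.85 × 26.8 × 730) = 118.54 mm.
a = 118.54 > h_f = 100 mm: the block extends into the web. Split into flange-overhang and web parts.
C_f = 0.85 f'_c (b_f − b_w) h_f = 0.85 × 26.8 × (730 − 365) × 100 = 831470 N.
Remaining web compression depth: a_w = (T − C_f)/(0.85 f'_c b_w) = (1971250 − 831470)/(0.85 × 26.8 × 365) = 137.08 mm.
M_n = C_f(d − h_f/2) + (T − C_f)(d − a_w/2) = 831470 × (735 − 50) + 1139780 × (735 − 68.54) = 569.56 + 759.62 = 1329.18 × 10⁶ N·mm.
M_n = 1329.18 kN·m.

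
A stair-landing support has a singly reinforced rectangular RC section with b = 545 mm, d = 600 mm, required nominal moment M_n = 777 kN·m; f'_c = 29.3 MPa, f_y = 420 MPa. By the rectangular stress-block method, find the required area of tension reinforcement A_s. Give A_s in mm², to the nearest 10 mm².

A_s ≈ 3380 mm²

With M_n = 0.85 f'_c a b (d − a/2), solve the quadratic for a:
a = d − √(d² − 2M_n/(0.85 f'_c b)) = 600 − √(600² − 2 × 777×10⁶/(0.85 × 29.3 × 545)) = 104.51 mm.
A_s = 0.85 f'_c a b / f_y = 0.85 × 29.3 × 104.51 × 545 / 420 = 3377.5 mm².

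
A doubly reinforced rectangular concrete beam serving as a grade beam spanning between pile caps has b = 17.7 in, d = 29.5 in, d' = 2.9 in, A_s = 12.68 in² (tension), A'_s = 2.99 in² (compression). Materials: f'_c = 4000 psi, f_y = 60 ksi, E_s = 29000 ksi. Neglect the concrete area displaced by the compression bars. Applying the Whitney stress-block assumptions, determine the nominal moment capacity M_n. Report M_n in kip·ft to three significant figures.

Assume both steels yield.
a = (A_s − A'_s) f_y/(0.85 f'_c b) = (12.68 − 2.99) × 60/(0.85 × 4 × 17.7) = 9.661 in.
c = a/β₁ = 9.661/0.85 = 11.366 in; ε'_s = 0.003(c − d')/c = 0.0022 ≥ ε_y = 0.0021, so the compression steel yields.
M_n = (A_s − A'_s) f_y (d − a/2) + A'_s f_y (d − d') = 581.4 × (29.5 − 4.8305) + 179.4 × (29.5 − 2.9) = 14342.8 + 4772.0 = 19114.8 kip·in = 19114.8/12 = 1592.90 kip·ft.

M_n ≈ 1590 kip·ft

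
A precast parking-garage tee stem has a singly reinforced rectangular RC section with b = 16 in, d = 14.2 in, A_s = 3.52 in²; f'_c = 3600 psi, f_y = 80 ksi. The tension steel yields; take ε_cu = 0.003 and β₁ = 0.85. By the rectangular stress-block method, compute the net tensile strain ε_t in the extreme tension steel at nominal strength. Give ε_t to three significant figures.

a = A_s f_y/(0.85 f'_c b) = 5.752 in.
β₁ = 0.85, so c = a/β₁ = 5.752/0.85 = 6.767 in.
From the linear strain diagram with ε_cu = 0.003: ε_t = 0.003 (d − c)/c = 0.003 × (14.2 − 6.767)/6.767 = 0.00330.
ε_t < 0.004 — the section is over-reinforced for flexure under ACI limits.

ε_t ≈ 0.00330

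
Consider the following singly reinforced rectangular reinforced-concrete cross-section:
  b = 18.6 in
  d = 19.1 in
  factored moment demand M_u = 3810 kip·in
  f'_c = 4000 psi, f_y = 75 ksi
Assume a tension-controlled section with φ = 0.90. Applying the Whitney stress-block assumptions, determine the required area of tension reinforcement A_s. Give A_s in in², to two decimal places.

A_s ≈ 3.29 in²

M_n = M_u/φ = 3810/0.90 = 4233.33 kip·in.
From M_n = 0.85 f'_c a b (d − a/2):
a = d − √(d² − 2M_n/(0.85 f'_c b)) = 19.1 − √(19.1² − 2 × 4233.33/(0.85 × 4 × 18.6)) = 3.904 in.
A_s = 0.85 f'_c a b / f_y = 0.85 × 4 × 3.904 × 18.6 / 75 = 3.292 in².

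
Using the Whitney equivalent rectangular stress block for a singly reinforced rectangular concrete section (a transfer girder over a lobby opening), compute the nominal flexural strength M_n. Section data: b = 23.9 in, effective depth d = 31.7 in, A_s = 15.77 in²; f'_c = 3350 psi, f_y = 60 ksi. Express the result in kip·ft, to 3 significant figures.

M_n ≈ 1950 kip·ft

T = A_s f_y = 15.77 × 60 = 946.2 kips.
a = T/(0.85 f'_c b) = 946.2/(0.85 × 3.35 × 23.9) = 13.903 in.
M_n = T(d − a/2) = 946.2 × (31.7 − 6.9515) = 23417.0 kip·in = 23417.0/12 = 1951.42 kip·ft.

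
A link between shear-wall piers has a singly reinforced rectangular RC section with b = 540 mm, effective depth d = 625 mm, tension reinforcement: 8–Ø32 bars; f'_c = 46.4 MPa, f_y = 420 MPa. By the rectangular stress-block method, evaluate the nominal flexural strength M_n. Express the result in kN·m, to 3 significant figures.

A_s = 8 × 804 = 6432 mm².
T = A_s f_y = 6432 × 420 = 2701440 N = 2701.44 kN.
From C = T: a = T/(0.85 f'_c b) = 2701440/(0.85 × 46.4 × 540) = 126.84 mm.
M_n = T(d − a/2) = 2701.44 kN × (625 − 63.42) mm = 1517.07 kN·m.

M_n ≈ 1520 kN·m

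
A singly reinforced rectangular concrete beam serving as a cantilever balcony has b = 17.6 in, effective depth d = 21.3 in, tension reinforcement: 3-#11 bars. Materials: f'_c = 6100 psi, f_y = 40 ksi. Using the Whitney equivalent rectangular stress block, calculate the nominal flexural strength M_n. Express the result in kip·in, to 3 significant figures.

M_n ≈ 3800 kip·in

A_s = 3 × 1.56 = 4.68 in².
T = A_s f_y = 4.68 × 40 = 187.2 kips.
a = T/(0.85 f'_c b) = 187.2/(0.85 × 6.1 × 17.6) = 2.051 in.
M_n = T(d − a/2) = 187.2 × (21.3 − 1.0255) = 3795.4 kip·in.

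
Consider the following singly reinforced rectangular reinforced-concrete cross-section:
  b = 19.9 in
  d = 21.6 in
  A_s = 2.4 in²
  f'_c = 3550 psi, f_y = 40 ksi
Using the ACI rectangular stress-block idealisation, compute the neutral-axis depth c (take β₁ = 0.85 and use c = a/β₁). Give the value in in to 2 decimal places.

T = A_s f_y = 2.4 × 40 = 96 kips.
a = T/(0.85 f'_c b) = 96/(0.85 × 3.55 × 19.9) = 1.5987 in.
With β₁ = 0.85, c = a/β₁ = 1.5987/0.85 = 1.88 in.

c ≈ 1.88 in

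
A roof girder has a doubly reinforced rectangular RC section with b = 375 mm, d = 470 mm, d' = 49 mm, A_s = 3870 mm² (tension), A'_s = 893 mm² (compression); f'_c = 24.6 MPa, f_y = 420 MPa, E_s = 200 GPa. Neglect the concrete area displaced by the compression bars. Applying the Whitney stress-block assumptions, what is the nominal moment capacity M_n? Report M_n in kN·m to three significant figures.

M_n ≈ 646 kN·m

Assume both tension and compression steel yield.
Net tension couple steel: A_s − A'_s = 2977 mm².
a = (A_s − A'_s) f_y / (0.85 f'_c b) = 1250340/(0.85 × 24.6 × 375) = 159.46 mm.
c = a/β₁ = 159.46/0.85 = 187.60 mm; ε'_s = 0.003(c − d')/c = 0.0022 ≥ f_y/E_s = 0.0021, so compression steel does yield.
M_n = (A_s − A'_s) f_y (d − a/2) + A'_s f_y (d − d') = [1250340 × (470 − 79.73) + 375060 × (470 − 49)] × 10⁻⁶ = 487.97 + 157.90 = 645.87 kN·m.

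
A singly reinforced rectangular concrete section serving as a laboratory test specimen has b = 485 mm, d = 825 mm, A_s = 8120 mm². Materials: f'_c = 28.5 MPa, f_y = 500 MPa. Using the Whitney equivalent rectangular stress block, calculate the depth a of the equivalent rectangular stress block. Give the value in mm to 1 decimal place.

T = A_s f_y = 8120 × 500 = 4060000 N = 4060 kN.
Setting C = 0.85 f'_c a b equal to T: a = 4060000/(0.85 × 28.5 × 485) = 345.6 mm.

a ≈ 345.6 mm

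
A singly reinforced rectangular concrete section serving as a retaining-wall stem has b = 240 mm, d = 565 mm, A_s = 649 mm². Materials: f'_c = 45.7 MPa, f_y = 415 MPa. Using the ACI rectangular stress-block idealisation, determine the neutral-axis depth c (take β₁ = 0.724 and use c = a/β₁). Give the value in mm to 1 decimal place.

c ≈ 39.9 mm

T = A_s f_y = 649 × 415 = 269335 N = 269.335 kN.
Setting C = 0.85 f'_c a b equal to T: a = 269335/(0.85 × 45.7 × 240) = 28.890 mm.
With β₁ = 0.724, c = a/β₁ = 28.890/0.724 = 39.9 mm.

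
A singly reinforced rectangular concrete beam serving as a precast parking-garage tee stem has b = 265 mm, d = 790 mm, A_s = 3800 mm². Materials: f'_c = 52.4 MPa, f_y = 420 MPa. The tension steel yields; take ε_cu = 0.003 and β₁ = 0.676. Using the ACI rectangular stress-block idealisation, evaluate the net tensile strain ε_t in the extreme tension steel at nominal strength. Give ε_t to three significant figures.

a = A_s f_y/(0.85 f'_c b) = 135.22 mm.
β₁ = 0.676, so c = a/β₁ = 135.22/0.676 = 200.03 mm.
From the linear strain diagram with ε_cu = 0.003: ε_t = 0.003 (d − c)/c = 0.003 × (790 − 200.03)/200.03 = 0.00885.
Since ε_t ≥ 0.005, the section is tension-controlled.

ε_t ≈ 0.00885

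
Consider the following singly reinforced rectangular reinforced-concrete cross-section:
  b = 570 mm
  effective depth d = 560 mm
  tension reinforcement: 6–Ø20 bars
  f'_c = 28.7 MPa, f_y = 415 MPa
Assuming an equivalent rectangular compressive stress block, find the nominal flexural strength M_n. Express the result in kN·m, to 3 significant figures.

M_n ≈ 416 kN·m

A_s = 6 × 314 = 1884 mm².
T = A_s f_y = 1884 × 415 = 781860 N = 781.86 kN.
From C = T: a = T/(0.85 f'_c b) = 781860/(0.85 × 28.7 × 570) = 56.23 mm.
M_n = T(d − a/2) = 781.86 kN × (560 − 28.115) mm = 415.86 kN·m.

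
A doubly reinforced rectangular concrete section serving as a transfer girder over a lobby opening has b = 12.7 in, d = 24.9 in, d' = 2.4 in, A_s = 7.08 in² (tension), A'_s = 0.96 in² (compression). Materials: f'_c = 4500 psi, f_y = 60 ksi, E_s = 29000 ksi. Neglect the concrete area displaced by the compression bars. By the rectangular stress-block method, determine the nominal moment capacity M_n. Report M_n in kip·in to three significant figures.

M_n ≈ 9050 kip·in

Assume both steels yield.
a = (A_s − A'_s) f_y/(0.85 f'_c b) = (7.08 − 0.96) × 60/(0.85 × 4.5 × 12.7) = 7.559 in.
c = a/β₁ = 7.559/0.825 = 9.162 in; ε'_s = 0.003(c − d')/c = 0.0022 ≥ ε_y = 0.0021, so the compression steel yields.
M_n = (A_s − A'_s) f_y (d − a/2) + A'_s f_y (d − d') = 367.2 × (24.9 − 3.7795) + 57.6 × (24.9 − 2.4) = 7755.4 + 1296.0 = 9051.4 kip·in.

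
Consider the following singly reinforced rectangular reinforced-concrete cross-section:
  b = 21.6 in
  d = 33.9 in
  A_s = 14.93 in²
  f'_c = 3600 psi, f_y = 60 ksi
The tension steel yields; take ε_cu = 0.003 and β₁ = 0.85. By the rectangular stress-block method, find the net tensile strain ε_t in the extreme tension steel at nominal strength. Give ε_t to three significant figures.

a = A_s f_y/(0.85 f'_c b) = 13.553 in.
β₁ = 0.85, so c = a/β₁ = 13.553/0.85 = 15.945 in.
From the linear strain diagram with ε_cu = 0.003: ε_t = 0.003 (d − c)/c = 0.003 × (33.9 − 15.945)/15.945 = 0.00338.
ε_t < 0.004 — the section is over-reinforced for flexure under ACI limits.

ε_t ≈ 0.00338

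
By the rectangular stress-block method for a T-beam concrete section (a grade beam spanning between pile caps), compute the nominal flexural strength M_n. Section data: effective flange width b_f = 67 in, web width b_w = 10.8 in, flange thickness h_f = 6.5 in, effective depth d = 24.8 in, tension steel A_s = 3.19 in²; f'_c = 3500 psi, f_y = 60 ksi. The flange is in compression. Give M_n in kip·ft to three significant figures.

Tension: T = A_s f_y = 3.19 × 60 = 191.4 kips.
Try a within the flange: a = T/(0.85 f'_c b_f) = 191.4/(0.85 × 3.5 × 67) = 0.960 in.
Since a = 0.960 ≤ h_f = 6.5 in, the stress block lies entirely in the flange; analyse as a rectangular beam of width b_f.
M_n = T(d − a/2) = 191.4 × (24.8 − 0.48) = 4654.8 kip·in.
M_n = 4654.8/12 = 387.90 kip·ft.

M_n ≈ 388 kip·ft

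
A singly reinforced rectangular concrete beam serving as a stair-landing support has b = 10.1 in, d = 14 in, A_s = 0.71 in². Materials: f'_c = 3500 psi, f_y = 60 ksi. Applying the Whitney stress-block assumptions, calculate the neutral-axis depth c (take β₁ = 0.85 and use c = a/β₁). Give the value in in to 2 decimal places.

T = A_s f_y = 0.71 × 60 = 42.6 kips.
a = T/(0.85 f'_c b) = 42.6/(0.85 × 3.5 × 10.1) = 1.4178 in.
With β₁ = 0.85, c = a/β₁ = 1.4178/0.85 = 1.67 in.

c ≈ 1.67 in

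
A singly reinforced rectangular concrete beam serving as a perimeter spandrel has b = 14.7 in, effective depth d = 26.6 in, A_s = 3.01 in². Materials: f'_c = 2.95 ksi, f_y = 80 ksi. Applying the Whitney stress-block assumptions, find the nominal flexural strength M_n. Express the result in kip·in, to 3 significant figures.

M_n ≈ 5620 kip·in

T = A_s f_y = 3.01 × 80 = 240.8 kips.
a = T/(0.85 f'_c b) = 240.8/(0.85 × 2.95 × 14.7) = 6.533 in.
M_n = T(d − a/2) = 240.8 × (26.6 − 3.2665) = 5618.7 kip·in.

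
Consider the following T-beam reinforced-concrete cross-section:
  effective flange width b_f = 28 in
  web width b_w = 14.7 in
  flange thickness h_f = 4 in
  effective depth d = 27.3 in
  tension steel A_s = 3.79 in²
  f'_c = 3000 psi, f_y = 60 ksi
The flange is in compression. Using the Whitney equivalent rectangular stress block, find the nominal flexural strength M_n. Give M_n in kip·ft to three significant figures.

M_n ≈ 487 kip·ft

Tension: T = A_s f_y = 3.79 × 60 = 227.4 kips.
Try a within the flange: a = T/(0.85 f'_c b_f) = 227.4/(0.85 × 3 × 28) = 3.185 in.
Since a = 3.185 ≤ h_f = 4 in, the stress block lies entirely in the flange; analyse as a rectangular beam of width b_f.
M_n = T(d − a/2) = 227.4 × (27.3 − 1.5925) = 5845.9 kip·in.
M_n = 5845.9/12 = 487.16 kip·ft.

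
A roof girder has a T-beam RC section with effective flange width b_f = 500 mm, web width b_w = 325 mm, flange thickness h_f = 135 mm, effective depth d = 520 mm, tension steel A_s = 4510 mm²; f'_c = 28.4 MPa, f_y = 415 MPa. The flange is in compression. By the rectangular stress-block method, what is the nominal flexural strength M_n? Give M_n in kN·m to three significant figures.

M_n ≈ 827 kN·m

Tension: T = A_s f_y = 4510 × 415 = 1871650 N.
Try a within the flange: a = T/(0.85 f'_c b_f) = 1871650/(0.85 × 28.4 × 500) = 155.07 mm.
a = 155.07 > h_f = 135 mm: the block extends into the web. Split into flange-overhang and web parts.
C_f = 0.85 f'_c (b_f − b_w) h_f = 0.85 × 28.4 × (500 − 325) × 135 = 570308 N.
Remaining web compression depth: a_w = (T − C_f)/(0.85 f'_c b_w) = (1871650 − 570308)/(0.85 × 28.4 × 325) = 165.87 mm.
M_n = C_f(d − h_f/2) + (T − C_f)(d − a_w/2) = 570308 × (520 − 67.5) + 1301342 × (520 − 82.935) = 258.06 + 568.77 = 826.83 × 10⁶ N·mm.
M_n = 826.83 kN·m.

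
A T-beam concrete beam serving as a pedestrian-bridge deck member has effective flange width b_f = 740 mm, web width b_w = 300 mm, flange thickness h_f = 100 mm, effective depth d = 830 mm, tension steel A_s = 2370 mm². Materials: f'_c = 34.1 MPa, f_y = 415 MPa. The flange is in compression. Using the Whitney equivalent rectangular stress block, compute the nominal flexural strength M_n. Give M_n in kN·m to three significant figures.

Tension: T = A_s f_y = 2370 × 415 = 983550 N.
Try a within the flange: a = T/(0.85 f'_c b_f) = 983550/(0.85 × 34.1 × 740) = 45.86 mm.
Since a = 45.86 ≤ h_f = 100 mm, the stress block lies entirely in the flange; analyse as a rectangular beam of width b_f.
M_n = T(d − a/2) = 983550 × (830 − 22.93) = 793.79 × 10⁶ N·mm.
M_n = 793.79 kN·m.

M_n ≈ 794 kN·m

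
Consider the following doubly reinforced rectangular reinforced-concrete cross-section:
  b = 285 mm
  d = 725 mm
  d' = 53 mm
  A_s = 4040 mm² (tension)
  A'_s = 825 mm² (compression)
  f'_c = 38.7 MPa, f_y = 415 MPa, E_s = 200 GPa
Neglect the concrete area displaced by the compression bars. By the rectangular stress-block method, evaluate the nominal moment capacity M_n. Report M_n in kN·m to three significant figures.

Assume both tension and compression steel yield.
Net tension couple steel: A_s − A'_s = 3215 mm².
a = (A_s − A'_s) f_y / (0.85 f'_c b) = 1334225/(0.85 × 38.7 × 285) = 142.32 mm.
c = a/β₁ = 142.32/0.774 = 183.88 mm; ε'_s = 0.003(c − d')/c = 0.0021 ≥ f_y/E_s = 0.0021, so compression steel does yield.
M_n = (A_s − A'_s) f_y (d − a/2) + A'_s f_y (d − d') = [1334225 × (725 − 71.16) + 342375 × (725 − 53)] × 10⁻⁶ = 872.37 + 230.08 = 1102.45 kN·m.

M_n ≈ 1100 kN·m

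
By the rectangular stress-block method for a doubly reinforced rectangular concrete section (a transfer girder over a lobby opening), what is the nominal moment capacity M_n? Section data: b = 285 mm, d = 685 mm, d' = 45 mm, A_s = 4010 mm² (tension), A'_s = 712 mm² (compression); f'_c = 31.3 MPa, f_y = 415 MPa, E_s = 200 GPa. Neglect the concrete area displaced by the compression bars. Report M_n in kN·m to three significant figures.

M_n ≈ 1000 kN·m

Assume both tension and compression steel yield.
Net tension couple steel: A_s − A'_s = 3298 mm².
a = (A_s − A'_s) f_y / (0.85 f'_c b) = 1368670/(0.85 × 31.3 × 285) = 180.51 mm.
c = a/β₁ = 180.51/0.826 = 218.54 mm; ε'_s = 0.003(c − d')/c = 0.0024 ≥ f_y/E_s = 0.0021, so compression steel does yield.
M_n = (A_s − A'_s) f_y (d − a/2) + A'_s f_y (d − d') = [1368670 × (685 − 90.255) + 295480 × (685 − 45)] × 10⁻⁶ = 814.01 + 189.11 = 1003.12 kN·m.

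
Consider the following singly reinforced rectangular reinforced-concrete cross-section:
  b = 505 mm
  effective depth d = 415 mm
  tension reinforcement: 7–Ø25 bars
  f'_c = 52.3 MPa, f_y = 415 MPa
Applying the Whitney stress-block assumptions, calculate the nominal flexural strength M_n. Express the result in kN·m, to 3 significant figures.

M_n ≈ 547 kN·m

A_s = 7 × 491 = 3437 mm².
T = A_s f_y = 3437 × 415 = 1426355 N = 1426.355 kN.
From C = T: a = T/(0.85 f'_c b) = 1426355/(0.85 × 52.3 × 505) = 63.54 mm.
M_n = T(d − a/2) = 1426.355 kN × (415 − 31.77) mm = 546.62 kN·m.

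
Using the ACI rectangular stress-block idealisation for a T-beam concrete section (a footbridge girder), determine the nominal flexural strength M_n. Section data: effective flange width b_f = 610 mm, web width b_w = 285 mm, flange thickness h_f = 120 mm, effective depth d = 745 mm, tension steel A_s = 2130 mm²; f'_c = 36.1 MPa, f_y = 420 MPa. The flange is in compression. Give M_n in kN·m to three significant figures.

Tension: T = A_s f_y = 2130 × 420 = 894600 N.
Try a within the flange: a = T/(0.85 f'_c b_f) = 894600/(0.85 × 36.1 × 610) = 47.79 mm.
Since a = 47.79 ≤ h_f = 120 mm, the stress block lies entirely in the flange; analyse as a rectangular beam of width b_f.
M_n = T(d − a/2) = 894600 × (745 − 23.895) = 645.10 × 10⁶ N·mm.
M_n = 645.10 kN·m.

M_n ≈ 645 kN·m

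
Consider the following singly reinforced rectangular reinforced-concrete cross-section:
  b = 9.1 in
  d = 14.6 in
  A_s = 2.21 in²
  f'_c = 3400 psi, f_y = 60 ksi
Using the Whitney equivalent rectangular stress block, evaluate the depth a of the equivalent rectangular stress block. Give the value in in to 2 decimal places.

T = A_s f_y = 2.21 × 60 = 132.6 kips.
a = T/(0.85 f'_c b) = 132.6/(0.85 × 3.4 × 9.1) = 5.04 in.

a ≈ 5.04 in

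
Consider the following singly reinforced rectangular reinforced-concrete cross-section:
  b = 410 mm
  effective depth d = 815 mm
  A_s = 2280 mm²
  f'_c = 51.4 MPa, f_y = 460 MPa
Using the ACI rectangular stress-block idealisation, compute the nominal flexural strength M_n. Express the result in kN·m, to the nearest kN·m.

M_n ≈ 824 kN·m

T = A_s f_y = 2280 × 460 = 1048800 N = 1048.8 kN.
From C = T: a = T/(0.85 f'_c b) = 1048800/(0.85 × 51.4 × 410) = 58.55 mm.
M_n = T(d − a/2) = 1048.8 kN × (815 − 29.275) mm = 824.07 kN·m.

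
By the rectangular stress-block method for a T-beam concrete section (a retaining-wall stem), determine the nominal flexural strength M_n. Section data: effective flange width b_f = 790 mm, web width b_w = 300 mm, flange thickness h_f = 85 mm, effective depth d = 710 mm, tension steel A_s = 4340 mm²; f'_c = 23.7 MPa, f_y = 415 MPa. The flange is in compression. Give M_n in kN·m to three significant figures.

Tension: T = A_s f_y = 4340 × 415 = 1801100 N.
Try a within the flange: a = T/(0.85 f'_c b_f) = 1801100/(0.85 × 23.7 × 790) = 113.17 mm.
a = 113.17 > h_f = 85 mm: the block extends into the web. Split into flange-overhang and web parts.
C_f = 0.85 f'_c (b_f − b_w) h_f = 0.85 × 23.7 × (790 − 300) × 85 = 839039 N.
Remaining web compression depth: a_w = (T − C_f)/(0.85 f'_c b_w) = (1801100 − 839039)/(0.85 × 23.7 × 300) = 159.19 mm.
M_n = C_f(d − h_f/2) + (T − C_f)(d − a_w/2) = 839039 × (710 − 42.5) + 962061 × (710 − 79.595) = 560.06 + 606.49 = 1166.55 × 10⁶ N·mm.
M_n = 1166.55 kN·m.

M_n ≈ 1170 kN·m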